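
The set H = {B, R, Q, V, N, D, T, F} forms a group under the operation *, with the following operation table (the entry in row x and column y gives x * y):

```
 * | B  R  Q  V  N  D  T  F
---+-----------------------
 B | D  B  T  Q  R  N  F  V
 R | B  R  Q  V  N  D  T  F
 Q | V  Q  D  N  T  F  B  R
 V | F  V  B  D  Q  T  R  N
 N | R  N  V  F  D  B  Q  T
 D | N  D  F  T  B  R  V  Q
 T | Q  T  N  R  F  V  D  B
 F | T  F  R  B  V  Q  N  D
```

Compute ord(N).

The identity element is R (its row matches the header).
N^1 = N
N^2 = N * N = D
N^3 = D * N = B
N^4 = B * N = R
The first power of N equal to the identity is N^4, so ord(N) = 4.

4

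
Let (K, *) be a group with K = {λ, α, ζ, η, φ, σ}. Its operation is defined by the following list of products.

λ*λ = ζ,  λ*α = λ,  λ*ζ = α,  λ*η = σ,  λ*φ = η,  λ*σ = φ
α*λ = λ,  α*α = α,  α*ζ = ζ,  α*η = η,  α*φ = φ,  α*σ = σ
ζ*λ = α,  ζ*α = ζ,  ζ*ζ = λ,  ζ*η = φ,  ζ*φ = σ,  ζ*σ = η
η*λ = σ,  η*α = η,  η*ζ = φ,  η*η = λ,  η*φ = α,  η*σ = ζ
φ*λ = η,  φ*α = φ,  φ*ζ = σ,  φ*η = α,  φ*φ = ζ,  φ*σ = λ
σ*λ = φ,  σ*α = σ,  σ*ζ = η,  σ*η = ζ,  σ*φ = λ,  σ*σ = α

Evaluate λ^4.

λ

λ^1 = λ
λ^2 = λ*λ = ζ
λ^3 = ζ*λ = α
λ^4 = α*λ = λ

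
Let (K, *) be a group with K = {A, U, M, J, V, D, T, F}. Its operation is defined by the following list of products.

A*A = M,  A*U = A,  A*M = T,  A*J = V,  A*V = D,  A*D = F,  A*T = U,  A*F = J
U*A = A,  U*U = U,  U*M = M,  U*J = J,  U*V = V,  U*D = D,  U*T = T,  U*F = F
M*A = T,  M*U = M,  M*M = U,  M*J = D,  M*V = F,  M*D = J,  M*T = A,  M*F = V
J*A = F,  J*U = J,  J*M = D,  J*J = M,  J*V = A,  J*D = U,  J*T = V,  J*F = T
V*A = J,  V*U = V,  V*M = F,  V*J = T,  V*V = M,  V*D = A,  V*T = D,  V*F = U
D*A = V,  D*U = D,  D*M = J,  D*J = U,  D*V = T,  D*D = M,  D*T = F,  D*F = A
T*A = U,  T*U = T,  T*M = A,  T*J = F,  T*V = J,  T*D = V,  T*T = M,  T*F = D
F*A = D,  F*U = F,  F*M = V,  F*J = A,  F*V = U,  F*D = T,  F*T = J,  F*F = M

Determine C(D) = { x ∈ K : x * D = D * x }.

Compare row D with column D entry by entry.
M * D = J = D * M, so M commutes with D.
A * D = F but D * A = V, so A does not.
Collecting the elements that commute with D: C(D) = {D, J, M, U}.

{D, J, M, U}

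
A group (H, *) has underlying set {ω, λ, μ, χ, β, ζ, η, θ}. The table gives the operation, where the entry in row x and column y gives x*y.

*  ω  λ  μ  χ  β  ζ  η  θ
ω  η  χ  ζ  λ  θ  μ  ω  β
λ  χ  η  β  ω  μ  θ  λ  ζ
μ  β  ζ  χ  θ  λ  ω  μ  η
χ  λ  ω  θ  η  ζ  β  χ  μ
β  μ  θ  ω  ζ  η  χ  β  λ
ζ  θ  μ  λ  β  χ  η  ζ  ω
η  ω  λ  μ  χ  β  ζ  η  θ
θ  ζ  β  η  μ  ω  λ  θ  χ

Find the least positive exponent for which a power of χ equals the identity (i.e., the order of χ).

2

The identity element is η (its row matches the header).
χ^1 = χ
χ^2 = χ*χ = η
The first power of χ equal to the identity is χ^2, so ord(χ) = 2.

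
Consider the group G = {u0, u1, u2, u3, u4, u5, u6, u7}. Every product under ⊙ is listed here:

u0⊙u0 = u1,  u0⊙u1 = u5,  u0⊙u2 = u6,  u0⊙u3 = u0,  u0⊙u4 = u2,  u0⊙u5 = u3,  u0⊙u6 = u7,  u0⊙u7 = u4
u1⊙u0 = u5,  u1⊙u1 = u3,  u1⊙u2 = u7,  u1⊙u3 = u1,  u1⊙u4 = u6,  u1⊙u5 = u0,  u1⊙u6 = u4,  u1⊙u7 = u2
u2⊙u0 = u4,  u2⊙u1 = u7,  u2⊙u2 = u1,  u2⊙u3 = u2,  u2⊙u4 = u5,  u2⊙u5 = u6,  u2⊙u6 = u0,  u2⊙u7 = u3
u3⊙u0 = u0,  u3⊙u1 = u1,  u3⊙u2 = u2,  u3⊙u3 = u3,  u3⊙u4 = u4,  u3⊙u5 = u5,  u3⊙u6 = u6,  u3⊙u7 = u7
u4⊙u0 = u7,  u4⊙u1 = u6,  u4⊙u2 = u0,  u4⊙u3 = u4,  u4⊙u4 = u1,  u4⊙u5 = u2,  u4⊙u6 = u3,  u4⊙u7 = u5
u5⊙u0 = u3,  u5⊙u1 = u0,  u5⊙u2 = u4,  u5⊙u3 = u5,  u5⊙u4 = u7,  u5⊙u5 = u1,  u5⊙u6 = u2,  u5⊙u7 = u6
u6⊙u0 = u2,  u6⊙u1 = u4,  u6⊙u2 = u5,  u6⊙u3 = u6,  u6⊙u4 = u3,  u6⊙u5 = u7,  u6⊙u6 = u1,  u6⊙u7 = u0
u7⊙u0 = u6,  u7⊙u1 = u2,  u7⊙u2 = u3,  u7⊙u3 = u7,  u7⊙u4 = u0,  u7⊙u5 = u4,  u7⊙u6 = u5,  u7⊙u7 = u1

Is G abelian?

u0 ⊙ u4 = u2 but u4 ⊙ u0 = u7.
Since u0 and u4 do not commute, G is not abelian.

No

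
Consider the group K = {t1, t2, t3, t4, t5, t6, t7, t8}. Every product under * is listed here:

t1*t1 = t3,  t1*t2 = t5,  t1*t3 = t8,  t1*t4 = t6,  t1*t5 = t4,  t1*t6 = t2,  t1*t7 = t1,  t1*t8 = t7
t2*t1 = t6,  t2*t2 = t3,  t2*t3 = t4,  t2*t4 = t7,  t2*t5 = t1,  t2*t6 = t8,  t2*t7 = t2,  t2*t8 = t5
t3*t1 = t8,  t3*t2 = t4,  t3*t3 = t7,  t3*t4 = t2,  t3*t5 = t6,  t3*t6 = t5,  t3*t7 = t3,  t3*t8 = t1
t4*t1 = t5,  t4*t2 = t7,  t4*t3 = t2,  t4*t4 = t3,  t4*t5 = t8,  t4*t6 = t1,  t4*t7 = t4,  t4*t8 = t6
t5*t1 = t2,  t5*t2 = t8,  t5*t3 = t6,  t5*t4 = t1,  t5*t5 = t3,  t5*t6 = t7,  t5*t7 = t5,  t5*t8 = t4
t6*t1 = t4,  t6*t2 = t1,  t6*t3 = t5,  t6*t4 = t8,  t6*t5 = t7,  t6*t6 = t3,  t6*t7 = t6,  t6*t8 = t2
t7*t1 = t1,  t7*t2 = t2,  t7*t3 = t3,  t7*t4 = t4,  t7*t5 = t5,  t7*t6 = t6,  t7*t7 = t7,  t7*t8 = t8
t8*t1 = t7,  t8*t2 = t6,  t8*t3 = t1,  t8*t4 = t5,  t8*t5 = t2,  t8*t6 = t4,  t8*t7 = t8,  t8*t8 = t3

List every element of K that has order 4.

{t1, t2, t4, t5, t6, t8}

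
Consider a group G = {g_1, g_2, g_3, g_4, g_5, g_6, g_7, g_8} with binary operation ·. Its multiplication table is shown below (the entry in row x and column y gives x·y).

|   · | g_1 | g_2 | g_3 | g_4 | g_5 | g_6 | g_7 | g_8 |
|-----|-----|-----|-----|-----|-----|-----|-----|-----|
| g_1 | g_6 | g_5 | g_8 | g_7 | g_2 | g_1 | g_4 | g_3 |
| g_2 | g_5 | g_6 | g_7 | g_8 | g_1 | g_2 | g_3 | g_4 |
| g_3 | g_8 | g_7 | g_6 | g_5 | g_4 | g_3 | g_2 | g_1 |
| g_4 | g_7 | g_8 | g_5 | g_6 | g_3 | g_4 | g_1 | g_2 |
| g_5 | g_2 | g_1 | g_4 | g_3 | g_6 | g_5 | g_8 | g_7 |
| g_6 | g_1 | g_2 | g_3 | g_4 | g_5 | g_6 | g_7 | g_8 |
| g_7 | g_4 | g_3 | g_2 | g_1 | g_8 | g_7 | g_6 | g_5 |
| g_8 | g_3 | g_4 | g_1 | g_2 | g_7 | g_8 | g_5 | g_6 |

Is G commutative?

Check whether the table is symmetric across its main diagonal.
Every entry (row x, col y) equals the entry (row y, col x), so G is abelian.

Yes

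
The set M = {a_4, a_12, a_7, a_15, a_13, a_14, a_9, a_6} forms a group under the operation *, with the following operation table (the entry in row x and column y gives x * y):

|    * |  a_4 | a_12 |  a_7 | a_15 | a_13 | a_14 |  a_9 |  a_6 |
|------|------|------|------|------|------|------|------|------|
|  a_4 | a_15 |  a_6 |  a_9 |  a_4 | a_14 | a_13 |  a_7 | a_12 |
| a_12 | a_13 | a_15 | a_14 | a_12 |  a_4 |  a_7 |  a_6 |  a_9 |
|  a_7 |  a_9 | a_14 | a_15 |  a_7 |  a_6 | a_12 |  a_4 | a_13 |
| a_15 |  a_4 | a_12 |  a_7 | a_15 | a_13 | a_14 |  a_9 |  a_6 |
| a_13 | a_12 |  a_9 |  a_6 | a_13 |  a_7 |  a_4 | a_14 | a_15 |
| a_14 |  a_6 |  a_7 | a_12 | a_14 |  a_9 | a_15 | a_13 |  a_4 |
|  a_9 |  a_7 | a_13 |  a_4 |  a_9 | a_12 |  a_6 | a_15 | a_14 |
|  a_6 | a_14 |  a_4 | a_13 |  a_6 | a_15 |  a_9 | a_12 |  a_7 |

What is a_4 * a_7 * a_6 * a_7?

a_4 * a_7 = a_9
a_9 * a_6 = a_14
a_14 * a_7 = a_12

a_12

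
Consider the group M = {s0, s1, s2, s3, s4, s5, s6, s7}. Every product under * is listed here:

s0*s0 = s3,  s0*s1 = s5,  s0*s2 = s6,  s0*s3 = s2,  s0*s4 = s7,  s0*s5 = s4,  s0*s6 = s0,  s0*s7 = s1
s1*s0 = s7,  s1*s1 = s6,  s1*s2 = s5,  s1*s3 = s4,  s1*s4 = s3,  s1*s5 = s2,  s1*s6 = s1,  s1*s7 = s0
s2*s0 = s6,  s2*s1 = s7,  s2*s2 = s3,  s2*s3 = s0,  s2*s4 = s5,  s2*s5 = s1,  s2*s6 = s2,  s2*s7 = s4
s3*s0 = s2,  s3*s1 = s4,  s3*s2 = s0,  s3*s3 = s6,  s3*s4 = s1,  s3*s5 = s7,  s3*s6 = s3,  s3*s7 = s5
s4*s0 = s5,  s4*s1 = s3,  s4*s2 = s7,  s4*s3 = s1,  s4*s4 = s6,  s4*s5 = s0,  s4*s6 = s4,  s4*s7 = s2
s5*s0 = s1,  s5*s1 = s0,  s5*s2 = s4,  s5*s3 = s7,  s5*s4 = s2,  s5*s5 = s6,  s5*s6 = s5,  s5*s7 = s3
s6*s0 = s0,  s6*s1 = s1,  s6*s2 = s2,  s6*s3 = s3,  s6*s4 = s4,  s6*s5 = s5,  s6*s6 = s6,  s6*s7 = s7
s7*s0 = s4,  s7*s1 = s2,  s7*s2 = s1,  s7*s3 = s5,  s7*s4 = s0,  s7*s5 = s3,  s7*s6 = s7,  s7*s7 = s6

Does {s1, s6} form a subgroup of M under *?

{s1, s6} contains the identity s6.
Checking products: every product of two elements of {s1, s6} (read from the table) lies in {s1, s6}, so the set is closed.
In a finite group, a nonempty closed subset is a subgroup. So {s1, s6} ≤ M.

Yes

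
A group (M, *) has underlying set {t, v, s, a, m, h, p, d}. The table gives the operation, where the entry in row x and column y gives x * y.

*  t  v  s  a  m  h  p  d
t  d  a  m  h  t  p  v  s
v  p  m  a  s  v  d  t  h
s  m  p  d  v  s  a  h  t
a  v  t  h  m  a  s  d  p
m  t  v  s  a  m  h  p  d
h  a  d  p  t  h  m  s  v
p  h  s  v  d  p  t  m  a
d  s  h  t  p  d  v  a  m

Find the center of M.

An element z is central iff its row equals its column in the table.
For a: a * t = v ≠ h = t * a, so a ∉ Z.
Checking each element this way leaves Z(M) = {d, m}.

{d, m}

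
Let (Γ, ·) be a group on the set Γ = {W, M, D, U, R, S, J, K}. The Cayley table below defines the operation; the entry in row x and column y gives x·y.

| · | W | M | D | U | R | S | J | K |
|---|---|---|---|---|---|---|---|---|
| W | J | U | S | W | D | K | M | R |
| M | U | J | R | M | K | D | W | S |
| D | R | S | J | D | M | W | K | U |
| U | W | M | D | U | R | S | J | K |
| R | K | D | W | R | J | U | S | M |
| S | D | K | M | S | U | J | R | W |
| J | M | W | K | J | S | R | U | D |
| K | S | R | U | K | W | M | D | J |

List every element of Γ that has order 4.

Identity is U. Compute the order of each non-identity element by repeated multiplication:
  W: W → J → M → U  (order 4)
  M: M → J → W → U  (order 4)
  D: D → J → K → U  (order 4)
  R: R → J → S → U  (order 4)
  S: S → J → R → U  (order 4)
  J: J → U  (order 2)
  K: K → J → D → U  (order 4)
Elements of order 4: {D, K, M, R, S, W}.
(Structurally, Γ here is isomorphic to the quaternion group Q_8.)

{D, K, M, R, S, W}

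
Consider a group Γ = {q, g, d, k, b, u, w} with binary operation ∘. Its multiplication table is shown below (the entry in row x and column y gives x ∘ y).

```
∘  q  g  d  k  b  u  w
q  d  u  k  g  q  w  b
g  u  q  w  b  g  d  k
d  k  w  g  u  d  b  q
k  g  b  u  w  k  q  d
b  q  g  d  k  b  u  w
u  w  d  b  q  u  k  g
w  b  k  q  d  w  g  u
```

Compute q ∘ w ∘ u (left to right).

q ∘ w = b
b ∘ u = u

u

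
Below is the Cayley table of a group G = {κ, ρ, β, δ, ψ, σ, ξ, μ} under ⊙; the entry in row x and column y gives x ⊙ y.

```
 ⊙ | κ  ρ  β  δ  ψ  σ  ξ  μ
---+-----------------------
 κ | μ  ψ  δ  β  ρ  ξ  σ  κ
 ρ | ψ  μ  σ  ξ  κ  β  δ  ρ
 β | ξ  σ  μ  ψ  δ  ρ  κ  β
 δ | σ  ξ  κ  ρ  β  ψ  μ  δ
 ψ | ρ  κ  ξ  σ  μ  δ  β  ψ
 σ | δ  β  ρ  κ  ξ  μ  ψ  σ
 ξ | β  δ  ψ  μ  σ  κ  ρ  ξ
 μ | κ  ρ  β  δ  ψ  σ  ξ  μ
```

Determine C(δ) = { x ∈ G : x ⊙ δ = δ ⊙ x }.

Compare row δ with column δ entry by entry.
ξ ⊙ δ = μ = δ ⊙ ξ, so ξ commutes with δ.
β ⊙ δ = ψ but δ ⊙ β = κ, so β does not.
Collecting the elements that commute with δ: C(δ) = {δ, μ, ξ, ρ}.

{δ, μ, ξ, ρ}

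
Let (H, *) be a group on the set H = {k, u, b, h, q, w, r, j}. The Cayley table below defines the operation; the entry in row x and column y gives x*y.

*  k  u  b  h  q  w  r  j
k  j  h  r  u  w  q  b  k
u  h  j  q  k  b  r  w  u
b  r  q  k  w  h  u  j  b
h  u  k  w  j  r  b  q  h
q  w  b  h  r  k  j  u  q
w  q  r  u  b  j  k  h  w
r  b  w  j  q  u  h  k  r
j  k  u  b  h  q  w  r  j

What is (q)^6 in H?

q^1 = q
q^2 = q*q = k
q^3 = k*q = w
q^4 = w*q = j
q^5 = j*q = q
q^6 = q*q = k

k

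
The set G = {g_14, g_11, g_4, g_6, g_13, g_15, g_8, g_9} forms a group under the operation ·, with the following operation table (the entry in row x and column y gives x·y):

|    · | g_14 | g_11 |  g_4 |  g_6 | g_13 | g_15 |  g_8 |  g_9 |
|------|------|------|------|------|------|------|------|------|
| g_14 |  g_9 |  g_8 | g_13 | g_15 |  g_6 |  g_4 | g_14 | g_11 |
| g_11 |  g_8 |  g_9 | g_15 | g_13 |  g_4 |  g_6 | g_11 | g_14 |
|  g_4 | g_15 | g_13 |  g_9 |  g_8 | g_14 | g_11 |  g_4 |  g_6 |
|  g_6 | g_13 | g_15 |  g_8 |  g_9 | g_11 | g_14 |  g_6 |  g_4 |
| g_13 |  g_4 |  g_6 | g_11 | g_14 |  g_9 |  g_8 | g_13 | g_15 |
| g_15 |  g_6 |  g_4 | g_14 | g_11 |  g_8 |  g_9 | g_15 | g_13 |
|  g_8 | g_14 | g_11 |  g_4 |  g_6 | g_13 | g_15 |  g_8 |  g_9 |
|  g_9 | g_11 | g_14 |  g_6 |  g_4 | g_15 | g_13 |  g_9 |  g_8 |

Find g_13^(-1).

First locate the identity: row g_8 matches the header, so g_8 is the identity.
Scan row g_13 for g_8: g_13·g_15 = g_8. Hence g_13^(-1) = g_15.

g_15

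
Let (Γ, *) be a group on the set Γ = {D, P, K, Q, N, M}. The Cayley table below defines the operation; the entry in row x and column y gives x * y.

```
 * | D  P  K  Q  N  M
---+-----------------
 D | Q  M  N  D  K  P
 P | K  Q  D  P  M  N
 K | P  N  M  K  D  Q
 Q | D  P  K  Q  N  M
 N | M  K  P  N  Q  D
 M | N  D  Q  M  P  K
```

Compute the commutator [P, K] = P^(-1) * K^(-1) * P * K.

M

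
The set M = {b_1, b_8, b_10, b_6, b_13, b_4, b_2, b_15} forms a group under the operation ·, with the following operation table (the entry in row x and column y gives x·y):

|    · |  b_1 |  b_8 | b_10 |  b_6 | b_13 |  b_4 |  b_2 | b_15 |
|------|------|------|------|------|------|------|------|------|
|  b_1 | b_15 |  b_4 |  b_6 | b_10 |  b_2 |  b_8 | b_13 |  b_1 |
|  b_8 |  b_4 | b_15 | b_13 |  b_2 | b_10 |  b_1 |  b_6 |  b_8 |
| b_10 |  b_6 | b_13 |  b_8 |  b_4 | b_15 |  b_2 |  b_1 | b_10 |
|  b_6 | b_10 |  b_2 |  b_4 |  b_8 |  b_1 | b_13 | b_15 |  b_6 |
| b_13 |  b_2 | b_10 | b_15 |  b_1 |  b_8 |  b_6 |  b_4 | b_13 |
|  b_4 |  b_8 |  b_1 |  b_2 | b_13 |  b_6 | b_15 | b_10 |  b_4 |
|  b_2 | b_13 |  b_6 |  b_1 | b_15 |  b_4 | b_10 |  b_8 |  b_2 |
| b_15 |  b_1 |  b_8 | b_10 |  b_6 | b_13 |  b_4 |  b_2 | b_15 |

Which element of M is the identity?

b_15

The identity e satisfies e·x = x for all x, so its row in the table reproduces the column headers.
Row b_15 reads: b_1, b_8, b_10, b_6, b_13, b_4, b_2, b_15 — exactly the header order. So b_15 is the identity.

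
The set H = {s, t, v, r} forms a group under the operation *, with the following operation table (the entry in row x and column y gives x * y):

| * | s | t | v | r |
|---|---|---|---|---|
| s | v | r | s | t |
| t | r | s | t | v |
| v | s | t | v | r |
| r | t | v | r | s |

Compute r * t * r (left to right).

r

r * t = v
v * r = r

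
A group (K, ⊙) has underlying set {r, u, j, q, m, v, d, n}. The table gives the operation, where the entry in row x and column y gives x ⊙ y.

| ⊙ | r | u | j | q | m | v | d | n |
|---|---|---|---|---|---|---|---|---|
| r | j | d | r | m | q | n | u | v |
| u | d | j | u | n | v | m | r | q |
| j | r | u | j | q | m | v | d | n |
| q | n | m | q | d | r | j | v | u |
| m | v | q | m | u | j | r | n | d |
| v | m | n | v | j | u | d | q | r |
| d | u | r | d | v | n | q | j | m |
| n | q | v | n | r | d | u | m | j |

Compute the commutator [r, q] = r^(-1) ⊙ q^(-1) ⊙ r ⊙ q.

Identity is j; from the table r^(-1) = r and q^(-1) = v.
r ⊙ v = n
n ⊙ r = q
q ⊙ q = d

d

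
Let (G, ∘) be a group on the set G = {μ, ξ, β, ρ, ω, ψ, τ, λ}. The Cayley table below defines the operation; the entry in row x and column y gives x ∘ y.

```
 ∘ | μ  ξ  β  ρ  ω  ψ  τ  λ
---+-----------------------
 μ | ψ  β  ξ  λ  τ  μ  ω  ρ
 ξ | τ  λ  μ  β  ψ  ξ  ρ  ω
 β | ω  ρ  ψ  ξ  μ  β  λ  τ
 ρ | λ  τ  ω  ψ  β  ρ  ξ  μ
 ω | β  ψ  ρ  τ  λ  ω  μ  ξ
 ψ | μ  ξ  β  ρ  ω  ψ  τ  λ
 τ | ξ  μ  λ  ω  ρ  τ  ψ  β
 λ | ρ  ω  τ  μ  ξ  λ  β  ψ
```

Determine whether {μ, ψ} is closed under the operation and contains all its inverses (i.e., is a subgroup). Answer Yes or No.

Yes

{μ, ψ} contains the identity ψ.
Checking products: every product of two elements of {μ, ψ} (read from the table) lies in {μ, ψ}, so the set is closed.
In a finite group, a nonempty closed subset is a subgroup. So {μ, ψ} ≤ G.
(Structurally, G here is isomorphic to the dihedral group D_4.)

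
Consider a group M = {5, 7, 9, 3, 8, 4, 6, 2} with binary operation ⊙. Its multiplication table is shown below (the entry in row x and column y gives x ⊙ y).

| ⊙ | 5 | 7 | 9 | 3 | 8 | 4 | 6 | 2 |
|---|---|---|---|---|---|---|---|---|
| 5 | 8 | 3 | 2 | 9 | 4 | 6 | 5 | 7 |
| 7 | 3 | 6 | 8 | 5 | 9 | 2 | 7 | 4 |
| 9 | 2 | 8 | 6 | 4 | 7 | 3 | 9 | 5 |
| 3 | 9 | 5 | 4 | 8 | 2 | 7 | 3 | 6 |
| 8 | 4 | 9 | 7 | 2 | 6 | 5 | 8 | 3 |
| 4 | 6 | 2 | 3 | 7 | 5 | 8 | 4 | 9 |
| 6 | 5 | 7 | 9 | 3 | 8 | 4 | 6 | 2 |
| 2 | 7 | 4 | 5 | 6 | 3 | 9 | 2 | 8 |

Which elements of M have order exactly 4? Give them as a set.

Identity is 6. Compute the order of each non-identity element by repeated multiplication:
  5: 5 → 8 → 4 → 6  (order 4)
  7: 7 → 6  (order 2)
  9: 9 → 6  (order 2)
  3: 3 → 8 → 2 → 6  (order 4)
  8: 8 → 6  (order 2)
  4: 4 → 8 → 5 → 6  (order 4)
  2: 2 → 8 → 3 → 6  (order 4)
Elements of order 4: {2, 3, 4, 5}.

{2, 3, 4, 5}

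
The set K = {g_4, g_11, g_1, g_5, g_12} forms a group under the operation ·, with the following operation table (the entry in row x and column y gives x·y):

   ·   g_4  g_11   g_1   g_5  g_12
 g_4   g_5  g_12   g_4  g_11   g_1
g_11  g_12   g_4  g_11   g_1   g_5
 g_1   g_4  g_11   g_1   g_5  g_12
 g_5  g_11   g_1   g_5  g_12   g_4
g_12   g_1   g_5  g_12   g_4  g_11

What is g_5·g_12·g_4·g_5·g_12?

g_5·g_12 = g_4
g_4·g_4 = g_5
g_5·g_5 = g_12
g_12·g_12 = g_11

g_11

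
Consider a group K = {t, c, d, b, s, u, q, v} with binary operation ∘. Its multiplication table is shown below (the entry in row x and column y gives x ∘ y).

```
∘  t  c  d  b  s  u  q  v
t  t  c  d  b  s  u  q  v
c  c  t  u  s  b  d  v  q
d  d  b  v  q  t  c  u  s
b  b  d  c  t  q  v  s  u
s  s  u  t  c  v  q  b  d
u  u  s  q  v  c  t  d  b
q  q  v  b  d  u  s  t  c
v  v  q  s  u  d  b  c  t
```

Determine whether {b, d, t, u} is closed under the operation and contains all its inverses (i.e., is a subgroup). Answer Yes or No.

d ∘ d = v, which is not in {b, d, t, u}.
The subset is not closed under ∘, so it is not a subgroup.
(Structurally, K here is isomorphic to the dihedral group D_4.)

No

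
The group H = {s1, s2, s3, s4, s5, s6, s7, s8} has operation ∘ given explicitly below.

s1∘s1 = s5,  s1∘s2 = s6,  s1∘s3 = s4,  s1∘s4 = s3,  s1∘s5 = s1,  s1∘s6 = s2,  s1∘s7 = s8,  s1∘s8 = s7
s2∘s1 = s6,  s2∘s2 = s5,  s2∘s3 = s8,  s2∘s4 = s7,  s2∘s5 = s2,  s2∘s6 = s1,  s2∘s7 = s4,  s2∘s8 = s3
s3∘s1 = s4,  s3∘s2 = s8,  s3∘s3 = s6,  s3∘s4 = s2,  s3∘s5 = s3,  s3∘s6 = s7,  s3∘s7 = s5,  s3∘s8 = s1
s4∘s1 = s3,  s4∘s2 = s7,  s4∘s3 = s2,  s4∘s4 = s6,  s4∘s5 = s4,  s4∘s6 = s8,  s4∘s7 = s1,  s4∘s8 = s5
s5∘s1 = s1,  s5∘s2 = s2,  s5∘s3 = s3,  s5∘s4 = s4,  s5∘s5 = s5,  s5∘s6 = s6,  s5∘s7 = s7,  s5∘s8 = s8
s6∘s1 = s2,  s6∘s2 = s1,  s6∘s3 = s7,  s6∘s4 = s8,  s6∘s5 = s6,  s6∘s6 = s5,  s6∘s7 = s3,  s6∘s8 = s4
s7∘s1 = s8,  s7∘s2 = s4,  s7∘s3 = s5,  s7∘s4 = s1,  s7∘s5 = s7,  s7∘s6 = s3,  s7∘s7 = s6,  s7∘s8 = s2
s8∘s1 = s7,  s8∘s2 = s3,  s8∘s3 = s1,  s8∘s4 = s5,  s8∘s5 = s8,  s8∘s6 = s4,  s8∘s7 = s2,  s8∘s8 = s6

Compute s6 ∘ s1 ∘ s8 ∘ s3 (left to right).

s6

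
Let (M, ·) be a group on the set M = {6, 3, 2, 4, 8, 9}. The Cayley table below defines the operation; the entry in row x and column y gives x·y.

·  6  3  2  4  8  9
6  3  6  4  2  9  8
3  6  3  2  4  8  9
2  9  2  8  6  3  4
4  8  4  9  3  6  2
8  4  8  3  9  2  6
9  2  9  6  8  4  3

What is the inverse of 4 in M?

4

First locate the identity: row 3 matches the header, so 3 is the identity.
Scan row 4 for 3: 4·4 = 3. Hence 4^(-1) = 4.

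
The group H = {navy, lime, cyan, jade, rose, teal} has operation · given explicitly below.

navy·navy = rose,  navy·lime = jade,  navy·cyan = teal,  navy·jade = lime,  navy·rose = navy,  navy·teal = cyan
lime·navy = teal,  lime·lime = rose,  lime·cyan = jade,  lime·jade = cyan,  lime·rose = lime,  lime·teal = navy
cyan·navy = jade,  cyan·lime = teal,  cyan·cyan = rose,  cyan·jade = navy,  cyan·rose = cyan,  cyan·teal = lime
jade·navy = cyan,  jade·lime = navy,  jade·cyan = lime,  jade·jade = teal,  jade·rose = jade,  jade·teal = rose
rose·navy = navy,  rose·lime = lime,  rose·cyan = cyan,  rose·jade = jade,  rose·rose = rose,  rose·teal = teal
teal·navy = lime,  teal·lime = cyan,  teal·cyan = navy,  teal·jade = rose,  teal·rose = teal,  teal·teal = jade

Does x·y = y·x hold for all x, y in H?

No

jade·cyan = lime but cyan·jade = navy.
Since jade and cyan do not commute, H is not abelian.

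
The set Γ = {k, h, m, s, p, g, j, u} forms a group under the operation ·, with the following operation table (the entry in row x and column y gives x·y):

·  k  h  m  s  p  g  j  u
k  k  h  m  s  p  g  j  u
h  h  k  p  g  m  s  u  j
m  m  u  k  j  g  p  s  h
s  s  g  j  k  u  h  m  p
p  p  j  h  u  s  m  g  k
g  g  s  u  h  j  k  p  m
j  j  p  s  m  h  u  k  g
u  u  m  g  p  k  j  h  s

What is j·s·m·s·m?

j·s = m
m·m = k
k·s = s
s·m = j

j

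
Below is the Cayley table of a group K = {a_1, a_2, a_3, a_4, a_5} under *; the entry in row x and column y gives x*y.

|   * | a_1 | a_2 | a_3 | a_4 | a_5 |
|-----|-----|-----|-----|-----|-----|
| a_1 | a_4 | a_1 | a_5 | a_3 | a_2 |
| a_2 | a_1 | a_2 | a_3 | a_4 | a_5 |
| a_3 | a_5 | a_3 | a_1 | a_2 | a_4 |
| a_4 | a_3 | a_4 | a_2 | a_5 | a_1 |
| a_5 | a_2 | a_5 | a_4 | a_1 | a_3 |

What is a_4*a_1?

a_3

Read row a_4, column a_1: a_4*a_1 = a_3.
(Structurally, K here is isomorphic to the cyclic group Z_5.)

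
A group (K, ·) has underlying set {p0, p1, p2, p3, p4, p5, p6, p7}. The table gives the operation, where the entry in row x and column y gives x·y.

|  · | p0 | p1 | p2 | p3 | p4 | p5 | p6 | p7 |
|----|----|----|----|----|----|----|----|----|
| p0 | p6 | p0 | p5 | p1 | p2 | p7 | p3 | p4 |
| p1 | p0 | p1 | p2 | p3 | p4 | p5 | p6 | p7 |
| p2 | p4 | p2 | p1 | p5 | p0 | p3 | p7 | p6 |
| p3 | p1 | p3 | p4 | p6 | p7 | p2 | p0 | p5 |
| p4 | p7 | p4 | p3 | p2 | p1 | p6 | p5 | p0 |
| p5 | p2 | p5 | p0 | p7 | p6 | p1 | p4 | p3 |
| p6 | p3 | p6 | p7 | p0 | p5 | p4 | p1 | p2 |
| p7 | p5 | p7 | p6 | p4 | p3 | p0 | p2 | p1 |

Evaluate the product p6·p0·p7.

p6·p0 = p3
p3·p7 = p5

p5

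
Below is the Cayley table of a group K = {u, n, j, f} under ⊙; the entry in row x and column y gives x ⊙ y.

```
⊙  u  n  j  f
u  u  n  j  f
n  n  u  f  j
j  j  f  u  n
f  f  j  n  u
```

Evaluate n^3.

n

n^1 = n
n^2 = n ⊙ n = u
n^3 = u ⊙ n = n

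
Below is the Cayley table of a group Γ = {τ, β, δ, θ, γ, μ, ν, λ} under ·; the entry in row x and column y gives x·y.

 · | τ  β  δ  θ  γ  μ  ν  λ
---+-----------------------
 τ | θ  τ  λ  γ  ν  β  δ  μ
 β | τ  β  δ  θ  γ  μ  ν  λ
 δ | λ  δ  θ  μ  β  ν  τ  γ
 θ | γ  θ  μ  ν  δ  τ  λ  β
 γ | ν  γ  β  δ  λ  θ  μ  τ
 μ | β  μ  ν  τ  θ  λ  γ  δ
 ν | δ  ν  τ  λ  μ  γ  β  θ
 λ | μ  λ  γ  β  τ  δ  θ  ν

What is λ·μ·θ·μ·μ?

λ·μ = δ
δ·θ = μ
μ·μ = λ
λ·μ = δ

δ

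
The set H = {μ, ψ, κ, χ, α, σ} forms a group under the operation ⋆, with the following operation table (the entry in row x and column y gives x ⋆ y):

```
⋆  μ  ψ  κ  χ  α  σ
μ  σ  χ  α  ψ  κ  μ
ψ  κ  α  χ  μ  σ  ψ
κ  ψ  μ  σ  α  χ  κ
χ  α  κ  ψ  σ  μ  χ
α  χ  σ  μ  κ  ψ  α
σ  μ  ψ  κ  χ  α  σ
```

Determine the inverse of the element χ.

χ

First locate the identity: row σ matches the header, so σ is the identity.
Scan row χ for σ: χ ⋆ χ = σ. Hence χ^(-1) = χ.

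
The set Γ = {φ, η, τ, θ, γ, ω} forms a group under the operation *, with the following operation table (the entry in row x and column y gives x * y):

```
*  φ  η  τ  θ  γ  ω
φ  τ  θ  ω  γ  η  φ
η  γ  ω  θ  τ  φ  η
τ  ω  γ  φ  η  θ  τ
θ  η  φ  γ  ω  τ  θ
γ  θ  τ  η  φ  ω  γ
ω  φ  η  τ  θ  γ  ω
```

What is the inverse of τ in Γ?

φ

First locate the identity: row ω matches the header, so ω is the identity.
Scan row τ for ω: τ * φ = ω. Hence τ^(-1) = φ.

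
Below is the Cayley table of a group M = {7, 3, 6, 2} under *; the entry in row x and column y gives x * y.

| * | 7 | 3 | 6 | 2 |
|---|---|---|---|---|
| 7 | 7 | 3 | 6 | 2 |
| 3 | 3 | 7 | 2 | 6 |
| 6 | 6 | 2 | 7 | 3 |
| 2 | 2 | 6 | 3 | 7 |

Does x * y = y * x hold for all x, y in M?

Check whether the table is symmetric across its main diagonal.
Every entry (row x, col y) equals the entry (row y, col x), so M is abelian.
(In fact M ≅ the Klein four-group V_4.)

Yes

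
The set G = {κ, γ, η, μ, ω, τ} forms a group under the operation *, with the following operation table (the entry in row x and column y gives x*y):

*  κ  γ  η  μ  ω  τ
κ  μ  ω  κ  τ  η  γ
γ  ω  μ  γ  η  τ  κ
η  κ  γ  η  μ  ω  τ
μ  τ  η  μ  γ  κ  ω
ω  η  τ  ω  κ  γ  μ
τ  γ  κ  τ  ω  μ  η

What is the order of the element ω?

6

The identity element is η (its row matches the header).
ω^1 = ω
ω^2 = ω*ω = γ
ω^3 = γ*ω = τ
ω^4 = τ*ω = μ
ω^5 = μ*ω = κ
ω^6 = κ*ω = η
The first power of ω equal to the identity is ω^6, so ord(ω) = 6.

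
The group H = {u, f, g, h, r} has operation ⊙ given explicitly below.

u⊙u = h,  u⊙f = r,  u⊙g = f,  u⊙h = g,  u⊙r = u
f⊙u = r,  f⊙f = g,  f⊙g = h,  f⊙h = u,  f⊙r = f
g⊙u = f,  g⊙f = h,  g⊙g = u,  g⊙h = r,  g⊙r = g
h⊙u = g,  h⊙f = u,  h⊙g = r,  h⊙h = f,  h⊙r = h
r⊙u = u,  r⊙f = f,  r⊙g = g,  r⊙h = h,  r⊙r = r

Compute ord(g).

5

The identity element is r (its row matches the header).
g^1 = g
g^2 = g ⊙ g = u
g^3 = u ⊙ g = f
g^4 = f ⊙ g = h
g^5 = h ⊙ g = r
The first power of g equal to the identity is g^5, so ord(g) = 5.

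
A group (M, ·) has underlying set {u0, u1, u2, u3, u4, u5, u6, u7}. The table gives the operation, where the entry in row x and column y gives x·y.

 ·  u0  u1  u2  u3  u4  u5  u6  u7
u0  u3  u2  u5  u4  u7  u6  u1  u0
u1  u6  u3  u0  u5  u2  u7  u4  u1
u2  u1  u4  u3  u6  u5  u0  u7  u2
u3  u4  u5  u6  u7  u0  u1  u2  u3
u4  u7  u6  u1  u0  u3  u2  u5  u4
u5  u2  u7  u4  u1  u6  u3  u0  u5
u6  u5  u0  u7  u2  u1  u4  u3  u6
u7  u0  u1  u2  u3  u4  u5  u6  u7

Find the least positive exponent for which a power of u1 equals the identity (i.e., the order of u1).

4

The identity element is u7 (its row matches the header).
u1^1 = u1
u1^2 = u1·u1 = u3
u1^3 = u3·u1 = u5
u1^4 = u5·u1 = u7
The first power of u1 equal to the identity is u1^4, so ord(u1) = 4.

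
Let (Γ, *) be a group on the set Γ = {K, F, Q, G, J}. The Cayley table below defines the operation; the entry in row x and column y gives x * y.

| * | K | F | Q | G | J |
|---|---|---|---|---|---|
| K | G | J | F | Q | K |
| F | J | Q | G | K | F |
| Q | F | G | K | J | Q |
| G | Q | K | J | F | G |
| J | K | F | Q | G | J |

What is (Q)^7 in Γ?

K

Q^1 = Q
Q^2 = Q * Q = K
Q^3 = K * Q = F
Q^4 = F * Q = G
Q^5 = G * Q = J
Q^6 = J * Q = Q
Q^7 = Q * Q = K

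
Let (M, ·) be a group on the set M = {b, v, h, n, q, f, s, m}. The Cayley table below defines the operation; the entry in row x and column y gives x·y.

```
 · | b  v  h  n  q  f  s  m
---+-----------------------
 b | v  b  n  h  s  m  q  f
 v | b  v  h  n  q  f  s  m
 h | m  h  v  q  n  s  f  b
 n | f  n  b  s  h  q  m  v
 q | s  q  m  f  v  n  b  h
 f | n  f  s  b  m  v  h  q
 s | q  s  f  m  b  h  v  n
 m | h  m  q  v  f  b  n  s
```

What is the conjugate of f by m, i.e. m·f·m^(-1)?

h

The identity is v. In row m, the entry v sits in column n, so m^(-1) = n.
m·f = b
b·n = h
(Structurally, M here is isomorphic to the dihedral group D_4.)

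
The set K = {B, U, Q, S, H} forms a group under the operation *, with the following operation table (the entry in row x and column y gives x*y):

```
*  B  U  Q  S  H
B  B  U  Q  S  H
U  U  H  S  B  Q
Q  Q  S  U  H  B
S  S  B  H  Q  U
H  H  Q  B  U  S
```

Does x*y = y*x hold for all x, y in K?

Yes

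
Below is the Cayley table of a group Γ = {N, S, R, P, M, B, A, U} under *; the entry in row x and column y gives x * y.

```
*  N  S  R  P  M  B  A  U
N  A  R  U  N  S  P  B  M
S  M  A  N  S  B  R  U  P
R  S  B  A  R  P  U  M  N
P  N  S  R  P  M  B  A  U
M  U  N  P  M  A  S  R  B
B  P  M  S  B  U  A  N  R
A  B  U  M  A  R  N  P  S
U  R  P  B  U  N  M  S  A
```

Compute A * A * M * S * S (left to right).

A * A = P
P * M = M
M * S = N
N * S = R

R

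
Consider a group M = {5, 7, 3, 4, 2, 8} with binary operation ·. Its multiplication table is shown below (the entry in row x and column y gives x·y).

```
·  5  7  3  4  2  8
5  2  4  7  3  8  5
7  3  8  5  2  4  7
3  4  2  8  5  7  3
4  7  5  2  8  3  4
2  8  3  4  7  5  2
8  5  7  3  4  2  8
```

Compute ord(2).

The identity element is 8 (its row matches the header).
2^1 = 2
2^2 = 2·2 = 5
2^3 = 5·2 = 8
The first power of 2 equal to the identity is 2^3, so ord(2) = 3.

3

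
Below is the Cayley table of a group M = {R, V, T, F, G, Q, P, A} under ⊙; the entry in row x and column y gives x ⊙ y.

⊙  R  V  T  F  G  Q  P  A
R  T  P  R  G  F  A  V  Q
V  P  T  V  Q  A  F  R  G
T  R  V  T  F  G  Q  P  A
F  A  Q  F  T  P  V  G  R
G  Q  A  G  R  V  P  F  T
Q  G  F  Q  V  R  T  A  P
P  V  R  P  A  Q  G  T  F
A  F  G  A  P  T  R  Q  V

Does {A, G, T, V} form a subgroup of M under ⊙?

{A, G, T, V} contains the identity T.
Checking products: every product of two elements of {A, G, T, V} (read from the table) lies in {A, G, T, V}, so the set is closed.
In a finite group, a nonempty closed subset is a subgroup. So {A, G, T, V} ≤ M.

Yes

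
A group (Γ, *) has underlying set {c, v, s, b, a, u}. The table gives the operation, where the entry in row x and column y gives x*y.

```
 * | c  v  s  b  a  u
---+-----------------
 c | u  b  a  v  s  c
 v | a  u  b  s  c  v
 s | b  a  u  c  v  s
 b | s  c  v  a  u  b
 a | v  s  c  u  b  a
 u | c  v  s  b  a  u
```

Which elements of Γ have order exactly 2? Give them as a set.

{c, s, v}

Identity is u. Compute the order of each non-identity element by repeated multiplication:
  c: c → u  (order 2)
  v: v → u  (order 2)
  s: s → u  (order 2)
  b: b → a → u  (order 3)
  a: a → b → u  (order 3)
Elements of order 2: {c, s, v}.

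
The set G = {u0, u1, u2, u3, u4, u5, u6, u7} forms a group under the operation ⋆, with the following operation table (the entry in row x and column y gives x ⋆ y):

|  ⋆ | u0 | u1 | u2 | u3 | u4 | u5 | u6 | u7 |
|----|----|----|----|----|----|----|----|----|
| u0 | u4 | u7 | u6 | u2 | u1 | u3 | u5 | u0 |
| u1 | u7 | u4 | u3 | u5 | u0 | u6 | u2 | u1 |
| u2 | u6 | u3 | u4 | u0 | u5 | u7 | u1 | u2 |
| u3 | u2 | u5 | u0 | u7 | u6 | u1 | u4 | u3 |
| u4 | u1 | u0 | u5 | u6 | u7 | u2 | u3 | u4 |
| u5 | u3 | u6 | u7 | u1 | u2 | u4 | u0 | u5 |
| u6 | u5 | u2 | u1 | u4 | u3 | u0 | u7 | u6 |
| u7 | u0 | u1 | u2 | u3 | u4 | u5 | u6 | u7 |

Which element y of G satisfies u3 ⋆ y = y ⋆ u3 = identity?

First locate the identity: row u7 matches the header, so u7 is the identity.
Scan row u3 for u7: u3 ⋆ u3 = u7. Hence u3^(-1) = u3.

u3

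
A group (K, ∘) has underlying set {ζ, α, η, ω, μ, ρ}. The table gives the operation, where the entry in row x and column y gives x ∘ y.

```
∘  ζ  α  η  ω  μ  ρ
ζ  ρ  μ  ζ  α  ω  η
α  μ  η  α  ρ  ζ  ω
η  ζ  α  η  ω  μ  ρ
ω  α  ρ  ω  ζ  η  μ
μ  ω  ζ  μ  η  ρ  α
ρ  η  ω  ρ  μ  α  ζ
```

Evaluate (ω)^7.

ω^1 = ω
ω^2 = ω ∘ ω = ζ
ω^3 = ζ ∘ ω = α
ω^4 = α ∘ ω = ρ
ω^5 = ρ ∘ ω = μ
ω^6 = μ ∘ ω = η
ω^7 = η ∘ ω = ω
(Structurally, K here is isomorphic to the cyclic group Z_6.)

ω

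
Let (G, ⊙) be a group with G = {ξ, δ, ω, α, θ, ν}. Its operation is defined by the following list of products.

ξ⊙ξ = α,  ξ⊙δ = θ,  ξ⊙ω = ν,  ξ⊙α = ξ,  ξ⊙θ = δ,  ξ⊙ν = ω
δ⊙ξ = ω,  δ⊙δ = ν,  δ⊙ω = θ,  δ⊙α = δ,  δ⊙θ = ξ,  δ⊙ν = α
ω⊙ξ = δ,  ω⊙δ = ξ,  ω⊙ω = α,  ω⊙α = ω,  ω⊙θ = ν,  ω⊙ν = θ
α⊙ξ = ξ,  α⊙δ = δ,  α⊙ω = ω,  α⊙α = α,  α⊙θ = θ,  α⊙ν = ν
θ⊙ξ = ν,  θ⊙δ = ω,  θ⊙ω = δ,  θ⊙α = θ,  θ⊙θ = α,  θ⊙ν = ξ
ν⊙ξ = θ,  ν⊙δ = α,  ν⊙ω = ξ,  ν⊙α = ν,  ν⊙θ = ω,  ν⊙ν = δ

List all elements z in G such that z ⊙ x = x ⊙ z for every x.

An element z is central iff its row equals its column in the table.
For δ: δ ⊙ ξ = ω ≠ θ = ξ ⊙ δ, so δ ∉ Z.
Checking each element this way leaves Z(G) = {α}.

{α}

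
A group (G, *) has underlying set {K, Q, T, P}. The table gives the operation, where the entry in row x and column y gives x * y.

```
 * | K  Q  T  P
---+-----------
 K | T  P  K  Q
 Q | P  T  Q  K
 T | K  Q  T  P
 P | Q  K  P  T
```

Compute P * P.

T

Read row P, column P: P * P = T.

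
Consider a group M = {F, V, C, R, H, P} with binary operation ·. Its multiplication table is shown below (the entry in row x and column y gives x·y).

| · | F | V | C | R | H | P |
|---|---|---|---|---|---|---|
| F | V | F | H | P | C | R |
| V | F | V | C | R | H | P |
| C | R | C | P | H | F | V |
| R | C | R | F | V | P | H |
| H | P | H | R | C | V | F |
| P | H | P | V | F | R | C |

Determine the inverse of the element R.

First locate the identity: row V matches the header, so V is the identity.
Scan row R for V: R·R = V. Hence R^(-1) = R.
(Structurally, M here is isomorphic to the symmetric group S_3.)

R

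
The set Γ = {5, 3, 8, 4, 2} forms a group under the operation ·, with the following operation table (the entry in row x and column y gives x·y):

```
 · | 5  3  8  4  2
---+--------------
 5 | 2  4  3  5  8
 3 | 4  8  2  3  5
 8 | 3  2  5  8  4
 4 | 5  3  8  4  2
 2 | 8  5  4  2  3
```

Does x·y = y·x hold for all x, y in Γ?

Check whether the table is symmetric across its main diagonal.
Every entry (row x, col y) equals the entry (row y, col x), so Γ is abelian.

Yes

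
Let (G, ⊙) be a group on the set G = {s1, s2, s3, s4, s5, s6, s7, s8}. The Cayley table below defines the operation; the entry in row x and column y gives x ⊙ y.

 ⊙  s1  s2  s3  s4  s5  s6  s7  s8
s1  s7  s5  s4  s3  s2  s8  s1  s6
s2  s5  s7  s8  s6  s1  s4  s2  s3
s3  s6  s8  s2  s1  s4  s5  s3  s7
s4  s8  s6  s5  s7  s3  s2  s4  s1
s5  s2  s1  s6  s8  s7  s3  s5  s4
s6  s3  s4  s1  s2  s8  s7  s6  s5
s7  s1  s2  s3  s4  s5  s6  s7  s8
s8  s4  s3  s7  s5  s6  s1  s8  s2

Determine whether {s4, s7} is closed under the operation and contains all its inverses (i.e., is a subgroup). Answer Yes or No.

Yes

{s4, s7} contains the identity s7.
Checking products: every product of two elements of {s4, s7} (read from the table) lies in {s4, s7}, so the set is closed.
In a finite group, a nonempty closed subset is a subgroup. So {s4, s7} ≤ G.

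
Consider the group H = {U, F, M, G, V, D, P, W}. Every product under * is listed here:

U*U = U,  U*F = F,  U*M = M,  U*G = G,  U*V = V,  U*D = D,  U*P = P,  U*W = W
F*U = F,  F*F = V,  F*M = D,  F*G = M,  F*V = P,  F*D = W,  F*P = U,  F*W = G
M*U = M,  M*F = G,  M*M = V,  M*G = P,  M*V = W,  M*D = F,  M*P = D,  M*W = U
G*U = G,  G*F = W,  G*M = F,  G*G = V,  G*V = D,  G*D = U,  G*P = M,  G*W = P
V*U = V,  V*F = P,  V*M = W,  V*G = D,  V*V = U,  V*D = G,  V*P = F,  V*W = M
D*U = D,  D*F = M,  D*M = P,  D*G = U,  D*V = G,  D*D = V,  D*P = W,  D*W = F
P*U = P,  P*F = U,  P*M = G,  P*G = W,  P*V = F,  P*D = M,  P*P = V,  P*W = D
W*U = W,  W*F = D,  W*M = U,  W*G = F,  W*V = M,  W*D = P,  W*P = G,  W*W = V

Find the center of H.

An element z is central iff its row equals its column in the table.
For W: W * G = F ≠ P = G * W, so W ∉ Z.
Checking each element this way leaves Z(H) = {U, V}.

{U, V}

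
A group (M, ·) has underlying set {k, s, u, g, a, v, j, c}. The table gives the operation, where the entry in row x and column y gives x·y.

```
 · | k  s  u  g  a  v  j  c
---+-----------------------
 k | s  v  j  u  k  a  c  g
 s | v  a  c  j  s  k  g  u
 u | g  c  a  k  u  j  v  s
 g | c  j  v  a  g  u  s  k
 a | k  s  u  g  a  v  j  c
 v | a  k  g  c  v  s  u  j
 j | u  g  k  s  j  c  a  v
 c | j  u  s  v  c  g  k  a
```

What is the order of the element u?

2

The identity element is a (its row matches the header).
u^1 = u
u^2 = u·u = a
The first power of u equal to the identity is u^2, so ord(u) = 2.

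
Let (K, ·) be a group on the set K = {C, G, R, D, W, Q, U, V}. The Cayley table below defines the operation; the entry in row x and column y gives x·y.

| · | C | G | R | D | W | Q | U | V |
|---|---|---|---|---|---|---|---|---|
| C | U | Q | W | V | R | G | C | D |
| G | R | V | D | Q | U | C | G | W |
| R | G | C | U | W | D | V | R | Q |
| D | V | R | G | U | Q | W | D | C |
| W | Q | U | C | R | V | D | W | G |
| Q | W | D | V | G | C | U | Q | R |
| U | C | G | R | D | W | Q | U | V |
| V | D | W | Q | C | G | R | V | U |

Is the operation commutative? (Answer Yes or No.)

G·D = Q but D·G = R.
Since G and D do not commute, K is not abelian.

No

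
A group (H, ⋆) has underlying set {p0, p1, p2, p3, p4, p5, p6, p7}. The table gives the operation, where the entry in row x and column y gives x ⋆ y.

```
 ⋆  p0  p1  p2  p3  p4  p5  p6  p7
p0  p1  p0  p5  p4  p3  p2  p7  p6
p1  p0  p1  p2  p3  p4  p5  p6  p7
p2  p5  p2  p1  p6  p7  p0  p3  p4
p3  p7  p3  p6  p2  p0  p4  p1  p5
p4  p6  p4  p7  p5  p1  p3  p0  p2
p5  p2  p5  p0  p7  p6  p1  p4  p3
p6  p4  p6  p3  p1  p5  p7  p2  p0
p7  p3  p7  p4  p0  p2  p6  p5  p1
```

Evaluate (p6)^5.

p6

p6^1 = p6
p6^2 = p6 ⋆ p6 = p2
p6^3 = p2 ⋆ p6 = p3
p6^4 = p3 ⋆ p6 = p1
p6^5 = p1 ⋆ p6 = p6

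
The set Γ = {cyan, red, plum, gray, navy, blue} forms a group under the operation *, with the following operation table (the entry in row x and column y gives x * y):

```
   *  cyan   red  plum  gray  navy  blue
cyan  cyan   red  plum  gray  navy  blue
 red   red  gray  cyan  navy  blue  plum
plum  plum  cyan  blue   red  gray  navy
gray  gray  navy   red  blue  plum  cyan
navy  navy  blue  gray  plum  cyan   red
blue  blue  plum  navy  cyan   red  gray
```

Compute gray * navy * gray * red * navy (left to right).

gray * navy = plum
plum * gray = red
red * red = gray
gray * navy = plum

plum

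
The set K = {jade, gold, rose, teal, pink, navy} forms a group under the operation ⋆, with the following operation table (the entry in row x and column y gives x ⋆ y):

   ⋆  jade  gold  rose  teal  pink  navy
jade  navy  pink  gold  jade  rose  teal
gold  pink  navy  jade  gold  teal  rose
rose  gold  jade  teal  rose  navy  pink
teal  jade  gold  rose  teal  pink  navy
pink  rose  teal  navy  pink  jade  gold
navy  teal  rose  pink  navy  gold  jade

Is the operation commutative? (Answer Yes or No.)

Yes

Check whether the table is symmetric across its main diagonal.
Every entry (row x, col y) equals the entry (row y, col x), so K is abelian.
(In fact K ≅ the cyclic group Z_6.)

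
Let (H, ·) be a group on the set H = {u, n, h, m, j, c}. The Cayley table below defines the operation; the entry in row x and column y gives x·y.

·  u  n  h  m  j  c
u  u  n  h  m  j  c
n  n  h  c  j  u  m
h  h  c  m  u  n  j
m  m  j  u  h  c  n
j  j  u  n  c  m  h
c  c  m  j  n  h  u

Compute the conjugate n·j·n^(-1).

The identity is u. In row n, the entry u sits in column j, so n^(-1) = j.
n·j = u
u·j = j
(Structurally, H here is isomorphic to the cyclic group Z_6.)

j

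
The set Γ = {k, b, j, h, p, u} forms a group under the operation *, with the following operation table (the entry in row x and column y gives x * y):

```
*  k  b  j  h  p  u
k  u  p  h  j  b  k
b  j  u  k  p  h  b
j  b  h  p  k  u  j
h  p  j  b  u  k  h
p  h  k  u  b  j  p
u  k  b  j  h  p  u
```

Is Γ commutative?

j * h = k but h * j = b.
Since j and h do not commute, Γ is not abelian.

No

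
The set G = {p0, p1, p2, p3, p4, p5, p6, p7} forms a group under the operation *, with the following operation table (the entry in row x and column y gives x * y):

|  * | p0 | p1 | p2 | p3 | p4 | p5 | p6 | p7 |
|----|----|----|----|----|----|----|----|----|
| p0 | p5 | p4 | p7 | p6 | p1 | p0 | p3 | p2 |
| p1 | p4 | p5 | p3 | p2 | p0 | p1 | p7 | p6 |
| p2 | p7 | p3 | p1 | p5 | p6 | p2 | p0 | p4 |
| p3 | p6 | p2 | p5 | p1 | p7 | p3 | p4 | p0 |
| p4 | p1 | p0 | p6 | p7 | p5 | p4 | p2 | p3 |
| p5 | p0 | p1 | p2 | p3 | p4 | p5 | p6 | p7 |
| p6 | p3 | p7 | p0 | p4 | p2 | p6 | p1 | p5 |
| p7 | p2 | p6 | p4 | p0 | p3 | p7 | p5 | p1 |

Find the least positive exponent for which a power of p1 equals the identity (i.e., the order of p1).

2

The identity element is p5 (its row matches the header).
p1^1 = p1
p1^2 = p1 * p1 = p5
The first power of p1 equal to the identity is p1^2, so ord(p1) = 2.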